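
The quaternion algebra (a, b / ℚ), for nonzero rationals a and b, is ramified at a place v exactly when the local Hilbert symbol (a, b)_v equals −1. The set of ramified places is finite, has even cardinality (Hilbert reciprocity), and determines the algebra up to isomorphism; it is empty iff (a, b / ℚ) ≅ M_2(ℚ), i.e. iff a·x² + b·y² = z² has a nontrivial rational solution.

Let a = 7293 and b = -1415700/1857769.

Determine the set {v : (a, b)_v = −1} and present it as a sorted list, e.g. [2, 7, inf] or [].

(a, b) ≡ (7293, -13) mod (ℚ^×)²; places V = {2, 3, 5, 11, 13, 17, 29, 47, ∞}.
(a,b)_3: α=1, u≡1; β=2, v≡2 (mod 3); (1|3)=+1, (2|3)=-1; sign (−1)^0·+1^2·-1^1 = -1.
(a,b)_29: α=0, u≡14; β=-2, v≡16 (mod 29); (14|29)=-1, (16|29)=+1; sign (−1)^0·-1^-2·+1^0 = +1.
(a,b)_17: α=1, u≡4; β=0, v≡1 (mod 17); (4|17)=+1, (1|17)=+1; sign (−1)^0·+1^0·+1^1 = +1.
(a,b)_11: α=1, u≡3; β=2, v≡4 (mod 11); (3|11)=+1, (4|11)=+1; sign (−1)^0·+1^2·+1^1 = +1.
(a,b)_13: α=1, u≡2; β=1, v≡10 (mod 13); (2|13)=-1, (10|13)=+1; sign (−1)^0·-1^1·+1^1 = -1.
(a,b)_5: α=0, u≡3; β=2, v≡3 (mod 5); (3|5)=-1, (3|5)=-1; sign (−1)^0·-1^2·-1^0 = +1.
(a,b)_∞: sgn(7293)=+, sgn(-13)=−, so +1.
(a,b)_47: α=0, u≡8; β=-2, v≡12 (mod 47); (8|47)=+1, (12|47)=+1; sign (−1)^0·+1^-2·+1^0 = +1.
(a,b)_2: α=0, β=2; u≡5, v≡3 (mod 8); ε(u)ε(v)=0·1, αω(v)=0·1, βω(u)=2·1; sum ≡ 0  ⇒  +1.
(7293, -13 / ℚ) ramifies at {3, 13}: a division algebra.

[3, 13]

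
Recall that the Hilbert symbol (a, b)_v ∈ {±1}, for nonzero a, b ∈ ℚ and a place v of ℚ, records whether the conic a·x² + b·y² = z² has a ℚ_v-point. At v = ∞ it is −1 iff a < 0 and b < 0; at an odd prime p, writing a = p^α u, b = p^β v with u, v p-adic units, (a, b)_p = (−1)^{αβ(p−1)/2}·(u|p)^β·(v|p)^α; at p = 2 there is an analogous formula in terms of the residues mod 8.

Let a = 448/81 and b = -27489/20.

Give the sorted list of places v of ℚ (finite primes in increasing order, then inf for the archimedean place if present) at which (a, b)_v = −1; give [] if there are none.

[2, 5, 11, 17]

Mod squares: a ≡ 7, b ≡ -2805. Check v ∈ {∞, 2, 3, 5, 7, 11, 17}.
v=2: v_2(a)=6, v_2(b)=-2; units ≡ 7, 3 (mod 8); ε·ε+αω+βω = 1·1+6·1+-2·0 ≡ 1  ⇒  (a,b)_2 = -1.
v=3: a=3^-4·(≡1), b=3^1·(≡1) mod 3; (1|3)=+1, (1|3)=+1; (−1)^{-4·1·1}·(+1)^1·(+1)^-4 = +1.
v=7: a=7^1·(≡2), b=7^2·(≡1) mod 7; (2|7)=+1, (1|7)=+1; (−1)^{1·2·3}·(+1)^2·(+1)^1 = +1.
v=11: a=11^0·(≡2), b=11^1·(≡1) mod 11; (2|11)=-1, (1|11)=+1; (−1)^{0·1·5}·(-1)^1·(+1)^0 = -1.
v=17: a=17^0·(≡7), b=17^1·(≡5) mod 17; (7|17)=-1, (5|17)=-1; (−1)^{0·1·8}·(-1)^1·(-1)^0 = -1.
v=5: a=5^0·(≡3), b=5^-1·(≡4) mod 5; (3|5)=-1, (4|5)=+1; (−1)^{0·-1·2}·(-1)^-1·(+1)^0 = -1.
v=∞: 7 > 0 and -2805 < 0  ⇒  (a,b)_∞ = +1.
Ram(7, -2805) = {2, 5, 11, 17}; no ℚ_2-point on the conic.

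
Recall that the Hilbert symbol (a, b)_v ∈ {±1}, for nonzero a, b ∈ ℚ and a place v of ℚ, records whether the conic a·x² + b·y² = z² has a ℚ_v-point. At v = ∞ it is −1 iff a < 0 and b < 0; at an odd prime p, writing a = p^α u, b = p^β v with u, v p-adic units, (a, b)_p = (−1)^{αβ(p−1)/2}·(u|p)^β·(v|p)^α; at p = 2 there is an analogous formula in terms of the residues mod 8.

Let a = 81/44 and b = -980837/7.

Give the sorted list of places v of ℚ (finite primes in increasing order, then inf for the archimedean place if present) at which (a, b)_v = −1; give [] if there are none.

[11, 13]

Mod squares: a ≡ 11, b ≡ -19019. Check v ∈ {∞, 2, 3, 7, 11, 13, 19}.
v=19: a=19^0·(≡4), b=19^3·(≡4) mod 19; (4|19)=+1, (4|19)=+1; (−1)^{0·3·9}·(+1)^3·(+1)^0 = +1.
v=11: a=11^-1·(≡1), b=11^1·(≡3) mod 11; (1|11)=+1, (3|11)=+1; (−1)^{-1·1·5}·(+1)^1·(+1)^-1 = -1.
v=∞: 11 > 0 and -19019 < 0  ⇒  (a,b)_∞ = +1.
v=7: a=7^0·(≡2), b=7^-1·(≡3) mod 7; (2|7)=+1, (3|7)=-1; (−1)^{0·-1·3}·(+1)^-1·(-1)^0 = +1.
v=3: a=3^4·(≡2), b=3^0·(≡1) mod 3; (2|3)=-1, (1|3)=+1; (−1)^{4·0·1}·(-1)^0·(+1)^4 = +1.
v=2: v_2(a)=-2, v_2(b)=0; units ≡ 3, 5 (mod 8); ε·ε+αω+βω = 1·0+-2·1+0·1 ≡ 0  ⇒  (a,b)_2 = +1.
v=13: a=13^0·(≡11), b=13^1·(≡6) mod 13; (11|13)=-1, (6|13)=-1; (−1)^{0·1·6}·(-1)^1·(-1)^0 = -1.
Ram(11, -19019) = {11, 13}; no ℚ_11-point on the conic.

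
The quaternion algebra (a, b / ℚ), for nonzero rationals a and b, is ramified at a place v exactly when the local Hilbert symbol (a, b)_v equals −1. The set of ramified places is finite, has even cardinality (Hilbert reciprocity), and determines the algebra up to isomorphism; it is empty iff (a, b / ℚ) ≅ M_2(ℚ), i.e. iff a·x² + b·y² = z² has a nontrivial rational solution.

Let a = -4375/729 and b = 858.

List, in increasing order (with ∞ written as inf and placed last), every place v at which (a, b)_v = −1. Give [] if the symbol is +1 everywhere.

Mod squares: a ≡ -7, b ≡ 858. Check v ∈ {∞, 2, 3, 5, 7, 11, 13}.
v=13: a=13^0·(≡6), b=13^1·(≡1) mod 13; (6|13)=-1, (1|13)=+1; (−1)^{0·1·6}·(-1)^1·(+1)^0 = -1.
v=∞: -7 < 0 and 858 > 0  ⇒  (a,b)_∞ = +1.
v=5: a=5^4·(≡2), b=5^0·(≡3) mod 5; (2|5)=-1, (3|5)=-1; (−1)^{4·0·2}·(-1)^0·(-1)^4 = +1.
v=7: a=7^1·(≡5), b=7^0·(≡4) mod 7; (5|7)=-1, (4|7)=+1; (−1)^{1·0·3}·(-1)^0·(+1)^1 = +1.
v=3: a=3^-6·(≡2), b=3^1·(≡1) mod 3; (2|3)=-1, (1|3)=+1; (−1)^{-6·1·1}·(-1)^1·(+1)^-6 = -1.
v=11: a=11^0·(≡1), b=11^1·(≡1) mod 11; (1|11)=+1, (1|11)=+1; (−1)^{0·1·5}·(+1)^1·(+1)^0 = +1.
v=2: v_2(a)=0, v_2(b)=1; units ≡ 1, 5 (mod 8); ε·ε+αω+βω = 0·0+0·1+1·0 ≡ 0  ⇒  (a,b)_2 = +1.
(-7, 858 / ℚ) ramifies at {3, 13}: a division algebra.

[3, 13]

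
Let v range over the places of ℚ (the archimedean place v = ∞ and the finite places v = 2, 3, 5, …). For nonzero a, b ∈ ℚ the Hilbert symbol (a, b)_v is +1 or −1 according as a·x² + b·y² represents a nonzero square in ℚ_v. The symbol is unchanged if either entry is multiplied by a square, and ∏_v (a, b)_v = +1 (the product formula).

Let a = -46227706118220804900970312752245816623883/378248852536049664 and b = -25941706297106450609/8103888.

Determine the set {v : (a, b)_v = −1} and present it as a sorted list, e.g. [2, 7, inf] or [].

(a, b) ≡ (-8987, -1517) mod (ℚ^×)²; places V = {2, 3, 11, 13, 17, 19, 23, 37, 41, 43, ∞}.
(a,b)_13: α=-6, u≡12; β=-2, v≡1 (mod 13); (12|13)=+1, (1|13)=+1; sign (−1)^0·+1^-2·+1^-6 = +1.
(a,b)_∞: sgn(-8987)=−, sgn(-1517)=−, so -1.
(a,b)_3: α=-14, u≡1; β=-4, v≡1 (mod 3); (1|3)=+1, (1|3)=+1; sign (−1)^0·+1^-4·+1^-14 = +1.
(a,b)_19: α=3, u≡10; β=0, v≡8 (mod 19); (10|19)=-1, (8|19)=-1; sign (−1)^0·-1^0·-1^3 = -1.
(a,b)_2: α=-14, β=-4; u≡5, v≡3 (mod 8); ε(u)ε(v)=0·1, αω(v)=-14·1, βω(u)=-4·1; sum ≡ 0  ⇒  +1.
(a,b)_41: α=2, u≡18; β=1, v≡5 (mod 41); (18|41)=+1, (5|41)=+1; sign (−1)^0·+1^1·+1^2 = +1.
(a,b)_43: α=3, u≡9; β=2, v≡4 (mod 43); (9|43)=+1, (4|43)=+1; sign (−1)^0·+1^2·+1^3 = +1.
(a,b)_17: α=6, u≡6; β=4, v≡8 (mod 17); (6|17)=-1, (8|17)=+1; sign (−1)^0·-1^4·+1^6 = +1.
(a,b)_37: α=2, u≡12; β=-1, v≡34 (mod 37); (12|37)=+1, (34|37)=+1; sign (−1)^0·+1^-1·+1^2 = +1.
(a,b)_11: α=7, u≡2; β=4, v≡5 (mod 11); (2|11)=-1, (5|11)=+1; sign (−1)^0·-1^4·+1^7 = +1.
(a,b)_23: α=8, u≡3; β=4, v≡12 (mod 23); (3|23)=+1, (12|23)=+1; sign (−1)^0·+1^4·+1^8 = +1.
|Ram(-8987, -1517)| = 2, even; anisotropic at {19, ∞}.

[19, inf]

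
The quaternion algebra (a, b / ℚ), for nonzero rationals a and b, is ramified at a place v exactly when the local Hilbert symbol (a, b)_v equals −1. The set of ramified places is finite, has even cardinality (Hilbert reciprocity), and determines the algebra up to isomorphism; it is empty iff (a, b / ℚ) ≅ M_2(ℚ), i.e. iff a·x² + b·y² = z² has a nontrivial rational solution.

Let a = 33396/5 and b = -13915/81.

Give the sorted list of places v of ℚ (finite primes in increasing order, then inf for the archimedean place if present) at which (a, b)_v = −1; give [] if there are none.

Mod squares: a ≡ 345, b ≡ -115. Check v ∈ {∞, 2, 3, 5, 11, 23}.
v=23: a=23^1·(≡19), b=23^1·(≡9) mod 23; (19|23)=-1, (9|23)=+1; (−1)^{1·1·11}·(-1)^1·(+1)^1 = +1.
v=∞: 345 > 0 and -115 < 0  ⇒  (a,b)_∞ = +1.
v=5: a=5^-1·(≡1), b=5^1·(≡2) mod 5; (1|5)=+1, (2|5)=-1; (−1)^{-1·1·2}·(+1)^1·(-1)^-1 = -1.
v=3: a=3^1·(≡1), b=3^-4·(≡2) mod 3; (1|3)=+1, (2|3)=-1; (−1)^{1·-4·1}·(+1)^-4·(-1)^1 = -1.
v=11: a=11^2·(≡9), b=11^2·(≡7) mod 11; (9|11)=+1, (7|11)=-1; (−1)^{2·2·5}·(+1)^2·(-1)^2 = +1.
v=2: v_2(a)=2, v_2(b)=0; units ≡ 1, 5 (mod 8); ε·ε+αω+βω = 0·0+2·1+0·0 ≡ 0  ⇒  (a,b)_2 = +1.
|Ram(345, -115)| = 2, even; anisotropic at {3, 5}.

[3, 5]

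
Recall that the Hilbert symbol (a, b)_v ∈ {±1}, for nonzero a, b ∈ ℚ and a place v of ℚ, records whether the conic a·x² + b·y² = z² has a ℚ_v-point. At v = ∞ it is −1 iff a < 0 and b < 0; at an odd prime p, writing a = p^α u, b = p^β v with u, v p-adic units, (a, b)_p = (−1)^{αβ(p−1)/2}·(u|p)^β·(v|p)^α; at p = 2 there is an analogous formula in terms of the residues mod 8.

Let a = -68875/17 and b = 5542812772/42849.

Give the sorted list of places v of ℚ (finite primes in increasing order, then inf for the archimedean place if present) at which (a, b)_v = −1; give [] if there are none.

[5, 19, 29, 31]

Mod squares: a ≡ -46835, b ≡ 217. Check v ∈ {∞, 2, 3, 5, 7, 17, 19, 23, 29, 31}.
v=17: a=17^-1·(≡9), b=17^0·(≡4) mod 17; (9|17)=+1, (4|17)=+1; (−1)^{-1·0·8}·(+1)^0·(+1)^-1 = +1.
v=23: a=23^0·(≡6), b=23^-2·(≡7) mod 23; (6|23)=+1, (7|23)=-1; (−1)^{0·-2·11}·(+1)^-2·(-1)^0 = +1.
v=7: a=7^0·(≡4), b=7^3·(≡5) mod 7; (4|7)=+1, (5|7)=-1; (−1)^{0·3·3}·(+1)^3·(-1)^0 = +1.
v=2: v_2(a)=0, v_2(b)=2; units ≡ 5, 1 (mod 8); ε·ε+αω+βω = 0·0+0·0+2·1 ≡ 0  ⇒  (a,b)_2 = +1.
v=3: a=3^0·(≡1), b=3^-4·(≡1) mod 3; (1|3)=+1, (1|3)=+1; (−1)^{0·-4·1}·(+1)^-4·(+1)^0 = +1.
v=5: a=5^3·(≡2), b=5^0·(≡3) mod 5; (2|5)=-1, (3|5)=-1; (−1)^{3·0·2}·(-1)^0·(-1)^3 = -1.
v=31: a=31^0·(≡15), b=31^1·(≡1) mod 31; (15|31)=-1, (1|31)=+1; (−1)^{0·1·15}·(-1)^1·(+1)^0 = -1.
v=29: a=29^1·(≡7), b=29^0·(≡27) mod 29; (7|29)=+1, (27|29)=-1; (−1)^{1·0·14}·(+1)^0·(-1)^1 = -1.
v=∞: -46835 < 0 and 217 > 0  ⇒  (a,b)_∞ = +1.
v=19: a=19^1·(≡17), b=19^4·(≡12) mod 19; (17|19)=+1, (12|19)=-1; (−1)^{1·4·9}·(+1)^4·(-1)^1 = -1.
(-46835, 217 / ℚ) ramifies at {5, 19, 29, 31}: a division algebra.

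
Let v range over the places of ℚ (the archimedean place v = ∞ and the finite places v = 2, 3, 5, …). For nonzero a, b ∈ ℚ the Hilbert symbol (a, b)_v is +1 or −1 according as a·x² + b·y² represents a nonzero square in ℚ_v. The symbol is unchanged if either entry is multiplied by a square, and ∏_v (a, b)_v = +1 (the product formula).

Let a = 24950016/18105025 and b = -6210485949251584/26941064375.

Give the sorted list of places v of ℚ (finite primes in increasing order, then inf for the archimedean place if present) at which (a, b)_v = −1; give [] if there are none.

[17, 23]

Mod squares: a ≡ 221, b ≡ -30107. Check v ∈ {∞, 2, 3, 5, 7, 11, 13, 17, 23, 37}.
v=∞: 221 > 0 and -30107 < 0  ⇒  (a,b)_∞ = +1.
v=13: a=13^1·(≡1), b=13^2·(≡12) mod 13; (1|13)=+1, (12|13)=+1; (−1)^{1·2·6}·(+1)^2·(+1)^1 = +1.
v=37: a=37^-2·(≡11), b=37^-4·(≡25) mod 37; (11|37)=+1, (25|37)=+1; (−1)^{-2·-4·18}·(+1)^-4·(+1)^-2 = +1.
v=17: a=17^1·(≡9), b=17^3·(≡10) mod 17; (9|17)=+1, (10|17)=-1; (−1)^{1·3·8}·(+1)^3·(-1)^1 = -1.
v=3: a=3^2·(≡2), b=3^0·(≡1) mod 3; (2|3)=-1, (1|3)=+1; (−1)^{2·0·1}·(-1)^0·(+1)^2 = +1.
v=11: a=11^0·(≡9), b=11^3·(≡10) mod 11; (9|11)=+1, (10|11)=-1; (−1)^{0·3·5}·(+1)^3·(-1)^0 = +1.
v=7: a=7^2·(≡4), b=7^3·(≡4) mod 7; (4|7)=+1, (4|7)=+1; (−1)^{2·3·3}·(+1)^3·(+1)^2 = +1.
v=23: a=23^-2·(≡7), b=23^-1·(≡6) mod 23; (7|23)=-1, (6|23)=+1; (−1)^{-2·-1·11}·(-1)^-1·(+1)^-2 = -1.
v=2: v_2(a)=8, v_2(b)=14; units ≡ 5, 5 (mod 8); ε·ε+αω+βω = 0·0+8·1+14·1 ≡ 0  ⇒  (a,b)_2 = +1.
v=5: a=5^-2·(≡1), b=5^-4·(≡2) mod 5; (1|5)=+1, (2|5)=-1; (−1)^{-2·-4·2}·(+1)^-4·(-1)^-2 = +1.
|Ram(221, -30107)| = 2, even; anisotropic at {17, 23}.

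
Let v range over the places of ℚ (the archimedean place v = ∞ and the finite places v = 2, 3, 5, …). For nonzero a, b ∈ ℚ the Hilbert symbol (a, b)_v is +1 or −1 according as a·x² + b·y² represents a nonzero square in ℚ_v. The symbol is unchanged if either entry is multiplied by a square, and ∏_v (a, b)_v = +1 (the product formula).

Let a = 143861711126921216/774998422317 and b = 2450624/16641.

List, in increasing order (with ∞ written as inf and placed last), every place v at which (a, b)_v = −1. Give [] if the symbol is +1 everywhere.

Mod squares: a ≡ 660858, b ≡ 11. Check v ∈ {∞, 2, 3, 7, 11, 13, 17, 19, 23, 31, 43, 59}.
v=43: a=43^0·(≡12), b=43^-2·(≡6) mod 43; (12|43)=-1, (6|43)=+1; (−1)^{0·-2·21}·(-1)^-2·(+1)^0 = +1.
v=3: a=3^-9·(≡2), b=3^-2·(≡2) mod 3; (2|3)=-1, (2|3)=-1; (−1)^{-9·-2·1}·(-1)^-2·(-1)^-9 = -1.
v=17: a=17^1·(≡10), b=17^0·(≡14) mod 17; (10|17)=-1, (14|17)=-1; (−1)^{1·0·8}·(-1)^0·(-1)^1 = -1.
v=23: a=23^-2·(≡5), b=23^0·(≡17) mod 23; (5|23)=-1, (17|23)=-1; (−1)^{-2·0·11}·(-1)^0·(-1)^-2 = +1.
v=7: a=7^-4·(≡1), b=7^0·(≡4) mod 7; (1|7)=+1, (4|7)=+1; (−1)^{-4·0·3}·(+1)^0·(+1)^-4 = +1.
v=∞: 660858 > 0 and 11 > 0  ⇒  (a,b)_∞ = +1.
v=2: v_2(a)=23, v_2(b)=6; units ≡ 5, 3 (mod 8); ε·ε+αω+βω = 0·1+23·1+6·1 ≡ 1  ⇒  (a,b)_2 = -1.
v=19: a=19^1·(≡13), b=19^0·(≡5) mod 19; (13|19)=-1, (5|19)=+1; (−1)^{1·0·9}·(-1)^0·(+1)^1 = +1.
v=31: a=31^-1·(≡23), b=31^0·(≡29) mod 31; (23|31)=-1, (29|31)=-1; (−1)^{-1·0·15}·(-1)^0·(-1)^-1 = -1.
v=11: a=11^1·(≡10), b=11^1·(≡5) mod 11; (10|11)=-1, (5|11)=+1; (−1)^{1·1·5}·(-1)^1·(+1)^1 = +1.
v=13: a=13^6·(≡1), b=13^0·(≡7) mod 13; (1|13)=+1, (7|13)=-1; (−1)^{6·0·6}·(+1)^0·(-1)^6 = +1.
v=59: a=59^0·(≡44), b=59^2·(≡38) mod 59; (44|59)=-1, (38|59)=-1; (−1)^{0·2·29}·(-1)^2·(-1)^0 = +1.
(660858, 11 / ℚ) ramifies at {2, 3, 17, 31}: a division algebra.

[2, 3, 17, 31]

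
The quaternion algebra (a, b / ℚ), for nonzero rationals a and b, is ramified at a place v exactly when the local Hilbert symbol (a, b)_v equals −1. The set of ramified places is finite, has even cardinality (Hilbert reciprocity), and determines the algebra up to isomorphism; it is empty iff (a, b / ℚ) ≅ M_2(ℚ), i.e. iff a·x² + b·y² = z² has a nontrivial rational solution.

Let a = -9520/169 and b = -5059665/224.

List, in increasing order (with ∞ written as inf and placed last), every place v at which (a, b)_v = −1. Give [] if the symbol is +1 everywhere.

[2, 5, 7, inf]

(a, b) ≡ (-595, -910) mod (ℚ^×)²; places V = {2, 3, 5, 7, 13, 17, 31, ∞}.
(a,b)_17: α=1, u≡16; β=0, v≡15 (mod 17); (16|17)=+1, (15|17)=+1; sign (−1)^0·+1^0·+1^1 = +1.
(a,b)_5: α=1, u≡4; β=1, v≡3 (mod 5); (4|5)=+1, (3|5)=-1; sign (−1)^0·+1^1·-1^1 = -1.
(a,b)_7: α=1, u≡5; β=-1, v≡3 (mod 7); (5|7)=-1, (3|7)=-1; sign (−1)^1·-1^-1·-1^1 = -1.
(a,b)_13: α=-2, u≡9; β=1, v≡5 (mod 13); (9|13)=+1, (5|13)=-1; sign (−1)^0·+1^1·-1^-2 = +1.
(a,b)_2: α=4, β=-5; u≡5, v≡1 (mod 8); ε(u)ε(v)=0·0, αω(v)=4·0, βω(u)=-5·1; sum ≡ 1  ⇒  -1.
(a,b)_31: α=0, u≡2; β=2, v≡14 (mod 31); (2|31)=+1, (14|31)=+1; sign (−1)^0·+1^2·+1^0 = +1.
(a,b)_3: α=0, u≡2; β=4, v≡2 (mod 3); (2|3)=-1, (2|3)=-1; sign (−1)^0·-1^4·-1^0 = +1.
(a,b)_∞: sgn(-595)=−, sgn(-910)=−, so -1.
(-595, -910 / ℚ) ramifies at {2, 5, 7, ∞}: a division algebra.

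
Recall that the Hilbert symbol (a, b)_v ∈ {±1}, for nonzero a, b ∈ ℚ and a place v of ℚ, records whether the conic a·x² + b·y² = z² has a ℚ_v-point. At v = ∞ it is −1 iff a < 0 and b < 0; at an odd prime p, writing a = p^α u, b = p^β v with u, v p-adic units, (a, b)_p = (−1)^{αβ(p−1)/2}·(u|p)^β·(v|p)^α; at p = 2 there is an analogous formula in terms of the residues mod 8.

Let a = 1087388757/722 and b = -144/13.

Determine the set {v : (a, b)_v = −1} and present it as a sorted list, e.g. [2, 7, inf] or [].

Mod squares: a ≡ 1429834, b ≡ -13. Check v ∈ {∞, 2, 3, 7, 13, 19, 41, 47, 53}.
v=∞: 1429834 > 0 and -13 < 0  ⇒  (a,b)_∞ = +1.
v=7: a=7^1·(≡2), b=7^0·(≡4) mod 7; (2|7)=+1, (4|7)=+1; (−1)^{1·0·3}·(+1)^0·(+1)^1 = +1.
v=53: a=53^1·(≡11), b=53^0·(≡46) mod 53; (11|53)=+1, (46|53)=+1; (−1)^{1·0·26}·(+1)^0·(+1)^1 = +1.
v=3: a=3^2·(≡1), b=3^2·(≡2) mod 3; (1|3)=+1, (2|3)=-1; (−1)^{2·2·1}·(+1)^2·(-1)^2 = +1.
v=13: a=13^2·(≡1), b=13^-1·(≡12) mod 13; (1|13)=+1, (12|13)=+1; (−1)^{2·-1·6}·(+1)^-1·(+1)^2 = +1.
v=2: v_2(a)=-1, v_2(b)=4; units ≡ 5, 3 (mod 8); ε·ε+αω+βω = 0·1+-1·1+4·1 ≡ 1  ⇒  (a,b)_2 = -1.
v=19: a=19^-2·(≡2), b=19^0·(≡5) mod 19; (2|19)=-1, (5|19)=+1; (−1)^{-2·0·9}·(-1)^0·(+1)^-2 = +1.
v=47: a=47^1·(≡30), b=47^0·(≡7) mod 47; (30|47)=-1, (7|47)=+1; (−1)^{1·0·23}·(-1)^0·(+1)^1 = +1.
v=41: a=41^1·(≡38), b=41^0·(≡11) mod 41; (38|41)=-1, (11|41)=-1; (−1)^{1·0·20}·(-1)^0·(-1)^1 = -1.
(1429834, -13 / ℚ) ramifies at {2, 41}: a division algebra.

[2, 41]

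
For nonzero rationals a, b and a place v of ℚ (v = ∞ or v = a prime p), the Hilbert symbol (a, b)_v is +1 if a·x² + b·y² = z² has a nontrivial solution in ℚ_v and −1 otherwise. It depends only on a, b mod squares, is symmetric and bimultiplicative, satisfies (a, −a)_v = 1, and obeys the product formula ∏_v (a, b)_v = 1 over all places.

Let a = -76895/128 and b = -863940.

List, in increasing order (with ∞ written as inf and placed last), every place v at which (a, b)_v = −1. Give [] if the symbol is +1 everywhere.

Mod squares: a ≡ -910, b ≡ -1785. Check v ∈ {∞, 2, 3, 5, 7, 11, 13, 17}.
v=13: a=13^3·(≡11), b=13^0·(≡1) mod 13; (11|13)=-1, (1|13)=+1; (−1)^{3·0·6}·(-1)^0·(+1)^3 = +1.
v=5: a=5^1·(≡2), b=5^1·(≡2) mod 5; (2|5)=-1, (2|5)=-1; (−1)^{1·1·2}·(-1)^1·(-1)^1 = +1.
v=∞: -910 < 0 and -1785 < 0  ⇒  (a,b)_∞ = -1.
v=7: a=7^1·(≡6), b=7^1·(≡4) mod 7; (6|7)=-1, (4|7)=+1; (−1)^{1·1·3}·(-1)^1·(+1)^1 = +1.
v=17: a=17^0·(≡9), b=17^1·(≡10) mod 17; (9|17)=+1, (10|17)=-1; (−1)^{0·1·8}·(+1)^1·(-1)^0 = +1.
v=11: a=11^0·(≡4), b=11^2·(≡10) mod 11; (4|11)=+1, (10|11)=-1; (−1)^{0·2·5}·(+1)^2·(-1)^0 = +1.
v=2: v_2(a)=-7, v_2(b)=2; units ≡ 1, 7 (mod 8); ε·ε+αω+βω = 0·1+-7·0+2·0 ≡ 0  ⇒  (a,b)_2 = +1.
v=3: a=3^0·(≡2), b=3^1·(≡2) mod 3; (2|3)=-1, (2|3)=-1; (−1)^{0·1·1}·(-1)^1·(-1)^0 = -1.
Ram(-910, -1785) = {3, ∞}; no ℚ_3-point on the conic.

[3, inf]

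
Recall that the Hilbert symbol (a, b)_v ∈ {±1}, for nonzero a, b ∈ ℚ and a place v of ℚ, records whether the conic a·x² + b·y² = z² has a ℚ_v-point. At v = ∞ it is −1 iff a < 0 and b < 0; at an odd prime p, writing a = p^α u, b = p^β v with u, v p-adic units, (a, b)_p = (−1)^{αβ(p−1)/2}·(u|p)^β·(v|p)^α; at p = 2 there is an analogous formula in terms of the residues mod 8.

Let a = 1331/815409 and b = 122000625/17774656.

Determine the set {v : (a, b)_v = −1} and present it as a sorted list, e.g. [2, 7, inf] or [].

[11, 41]

(a, b) ≡ (11, 41) mod (ℚ^×)²; places V = {2, 3, 5, 7, 11, 17, 23, 31, 41, 43, ∞}.
(a,b)_43: α=-2, u≡35; β=0, v≡9 (mod 43); (35|43)=+1, (9|43)=+1; sign (−1)^0·+1^0·+1^-2 = +1.
(a,b)_∞: sgn(11)=+, sgn(41)=+, so +1.
(a,b)_3: α=-2, u≡2; β=2, v≡2 (mod 3); (2|3)=-1, (2|3)=-1; sign (−1)^0·-1^2·-1^-2 = +1.
(a,b)_31: α=0, u≡27; β=-2, v≡14 (mod 31); (27|31)=-1, (14|31)=+1; sign (−1)^0·-1^-2·+1^0 = +1.
(a,b)_41: α=0, u≡19; β=1, v≡37 (mod 41); (19|41)=-1, (37|41)=+1; sign (−1)^0·-1^1·+1^0 = -1.
(a,b)_23: α=0, u≡21; β=2, v≡9 (mod 23); (21|23)=-1, (9|23)=+1; sign (−1)^0·-1^2·+1^0 = +1.
(a,b)_5: α=0, u≡4; β=4, v≡1 (mod 5); (4|5)=+1, (1|5)=+1; sign (−1)^0·+1^4·+1^0 = +1.
(a,b)_7: α=-2, u≡4; β=0, v≡3 (mod 7); (4|7)=+1, (3|7)=-1; sign (−1)^0·+1^0·-1^-2 = +1.
(a,b)_2: α=0, β=-6; u≡3, v≡1 (mod 8); ε(u)ε(v)=1·0, αω(v)=0·0, βω(u)=-6·1; sum ≡ 0  ⇒  +1.
(a,b)_17: α=0, u≡14; β=-2, v≡14 (mod 17); (14|17)=-1, (14|17)=-1; sign (−1)^0·-1^-2·-1^0 = +1.
(a,b)_11: α=3, u≡1; β=0, v≡6 (mod 11); (1|11)=+1, (6|11)=-1; sign (−1)^0·+1^0·-1^3 = -1.
(11, 41 / ℚ) ramifies at {11, 41}: a division algebra.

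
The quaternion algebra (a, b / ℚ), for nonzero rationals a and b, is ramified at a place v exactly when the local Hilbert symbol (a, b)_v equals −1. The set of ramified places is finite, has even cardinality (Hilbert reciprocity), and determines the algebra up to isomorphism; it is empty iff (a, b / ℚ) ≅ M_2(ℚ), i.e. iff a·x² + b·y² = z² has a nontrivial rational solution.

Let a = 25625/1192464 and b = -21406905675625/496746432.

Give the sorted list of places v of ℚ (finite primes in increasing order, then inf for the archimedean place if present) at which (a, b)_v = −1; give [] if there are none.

Mod squares: a ≡ 41, b ≡ -84847. Check v ∈ {∞, 2, 3, 5, 7, 13, 17, 23, 31, 41}.
v=13: a=13^-2·(≡8), b=13^-2·(≡12) mod 13; (8|13)=-1, (12|13)=+1; (−1)^{-2·-2·6}·(-1)^-2·(+1)^-2 = +1.
v=41: a=41^1·(≡21), b=41^4·(≡31) mod 41; (21|41)=+1, (31|41)=+1; (−1)^{1·4·20}·(+1)^4·(+1)^1 = +1.
v=2: v_2(a)=-4, v_2(b)=-6; units ≡ 1, 1 (mod 8); ε·ε+αω+βω = 0·0+-4·0+-6·0 ≡ 0  ⇒  (a,b)_2 = +1.
v=∞: 41 > 0 and -84847 < 0  ⇒  (a,b)_∞ = +1.
v=23: a=23^0·(≡12), b=23^1·(≡14) mod 23; (12|23)=+1, (14|23)=-1; (−1)^{0·1·11}·(+1)^1·(-1)^0 = +1.
v=17: a=17^0·(≡11), b=17^1·(≡3) mod 17; (11|17)=-1, (3|17)=-1; (−1)^{0·1·8}·(-1)^1·(-1)^0 = -1.
v=5: a=5^4·(≡4), b=5^4·(≡2) mod 5; (4|5)=+1, (2|5)=-1; (−1)^{4·4·2}·(+1)^4·(-1)^4 = +1.
v=3: a=3^-2·(≡2), b=3^-8·(≡2) mod 3; (2|3)=-1, (2|3)=-1; (−1)^{-2·-8·1}·(-1)^-8·(-1)^-2 = +1.
v=31: a=31^0·(≡20), b=31^1·(≡24) mod 31; (20|31)=+1, (24|31)=-1; (−1)^{0·1·15}·(+1)^1·(-1)^0 = +1.
v=7: a=7^-2·(≡3), b=7^-1·(≡3) mod 7; (3|7)=-1, (3|7)=-1; (−1)^{-2·-1·3}·(-1)^-1·(-1)^-2 = -1.
|Ram(41, -84847)| = 2, even; anisotropic at {7, 17}.

[7, 17]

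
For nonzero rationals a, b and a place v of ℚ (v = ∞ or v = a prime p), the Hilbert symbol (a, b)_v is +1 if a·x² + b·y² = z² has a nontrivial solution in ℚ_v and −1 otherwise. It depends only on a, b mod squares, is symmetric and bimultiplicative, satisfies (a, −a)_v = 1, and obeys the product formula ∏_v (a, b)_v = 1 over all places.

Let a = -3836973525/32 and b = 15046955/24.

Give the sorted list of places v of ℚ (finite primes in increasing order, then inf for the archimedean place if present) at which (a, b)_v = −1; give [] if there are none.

Mod squares: a ≡ -8778, b ≡ 746130. Check v ∈ {∞, 2, 3, 5, 7, 11, 17, 19}.
v=5: a=5^2·(≡2), b=5^1·(≡4) mod 5; (2|5)=-1, (4|5)=+1; (−1)^{2·1·2}·(-1)^1·(+1)^2 = -1.
v=2: v_2(a)=-5, v_2(b)=-3; units ≡ 3, 1 (mod 8); ε·ε+αω+βω = 1·0+-5·0+-3·1 ≡ 1  ⇒  (a,b)_2 = -1.
v=17: a=17^2·(≡7), b=17^1·(≡16) mod 17; (7|17)=-1, (16|17)=+1; (−1)^{2·1·8}·(-1)^1·(+1)^2 = -1.
v=7: a=7^1·(≡5), b=7^1·(≡4) mod 7; (5|7)=-1, (4|7)=+1; (−1)^{1·1·3}·(-1)^1·(+1)^1 = +1.
v=19: a=19^1·(≡8), b=19^1·(≡5) mod 19; (8|19)=-1, (5|19)=+1; (−1)^{1·1·9}·(-1)^1·(+1)^1 = +1.
v=∞: -8778 < 0 and 746130 > 0  ⇒  (a,b)_∞ = +1.
v=3: a=3^1·(≡2), b=3^-1·(≡1) mod 3; (2|3)=-1, (1|3)=+1; (−1)^{1·-1·1}·(-1)^-1·(+1)^1 = +1.
v=11: a=11^3·(≡5), b=11^3·(≡4) mod 11; (5|11)=+1, (4|11)=+1; (−1)^{3·3·5}·(+1)^3·(+1)^3 = -1.
Ram(-8778, 746130) = {2, 5, 11, 17}; no ℚ_2-point on the conic.

[2, 5, 11, 17]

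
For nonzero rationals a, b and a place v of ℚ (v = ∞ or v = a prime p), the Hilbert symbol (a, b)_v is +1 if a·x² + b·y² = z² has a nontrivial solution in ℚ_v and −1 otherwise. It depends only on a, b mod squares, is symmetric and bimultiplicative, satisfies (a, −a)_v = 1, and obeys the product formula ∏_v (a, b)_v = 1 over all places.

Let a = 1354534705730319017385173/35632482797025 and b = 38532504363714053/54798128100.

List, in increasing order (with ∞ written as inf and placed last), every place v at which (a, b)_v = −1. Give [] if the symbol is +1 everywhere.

[7, 11]

(a, b) ≡ (77, 77) mod (ℚ^×)²; places V = {2, 3, 5, 7, 11, 17, ∞}.
(a,b)_5: α=-2, u≡3; β=-2, v≡2 (mod 5); (3|5)=-1, (2|5)=-1; sign (−1)^0·-1^-2·-1^-2 = +1.
(a,b)_11: α=11, u≡8; β=7, v≡7 (mod 11); (8|11)=-1, (7|11)=-1; sign (−1)^1·-1^7·-1^11 = -1.
(a,b)_17: α=-6, u≡2; β=-4, v≡4 (mod 17); (2|17)=+1, (4|17)=+1; sign (−1)^0·+1^-4·+1^-6 = +1.
(a,b)_7: α=15, u≡1; β=11, v≡2 (mod 7); (1|7)=+1, (2|7)=+1; sign (−1)^1·+1^11·+1^15 = -1.
(a,b)_2: α=0, β=-2; u≡5, v≡5 (mod 8); ε(u)ε(v)=0·0, αω(v)=0·1, βω(u)=-2·1; sum ≡ 0  ⇒  +1.
(a,b)_∞: sgn(77)=+, sgn(77)=+, so +1.
(a,b)_3: α=-10, u≡2; β=-8, v≡2 (mod 3); (2|3)=-1, (2|3)=-1; sign (−1)^0·-1^-8·-1^-10 = +1.
(77, 77 / ℚ) ramifies at {7, 11}: a division algebra.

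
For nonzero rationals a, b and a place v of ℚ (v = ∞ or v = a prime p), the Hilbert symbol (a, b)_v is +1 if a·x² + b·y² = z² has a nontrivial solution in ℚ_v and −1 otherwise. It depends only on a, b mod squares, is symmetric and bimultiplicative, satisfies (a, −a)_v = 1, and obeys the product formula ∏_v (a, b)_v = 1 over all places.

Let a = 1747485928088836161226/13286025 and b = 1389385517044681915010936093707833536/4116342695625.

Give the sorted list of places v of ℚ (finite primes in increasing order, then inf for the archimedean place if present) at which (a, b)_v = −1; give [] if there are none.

(a, b) ≡ (874, 323323) mod (ℚ^×)²; places V = {2, 3, 5, 7, 11, 13, 17, 19, 23, 43, ∞}.
(a,b)_∞: sgn(874)=+, sgn(323323)=+, so +1.
(a,b)_43: α=2, u≡15; β=2, v≡4 (mod 43); (15|43)=+1, (4|43)=+1; sign (−1)^0·+1^2·+1^2 = +1.
(a,b)_7: α=4, u≡6; β=7, v≡3 (mod 7); (6|7)=-1, (3|7)=-1; sign (−1)^0·-1^7·-1^4 = -1.
(a,b)_2: α=1, β=6; u≡5, v≡3 (mod 8); ε(u)ε(v)=0·1, αω(v)=1·1, βω(u)=6·1; sum ≡ 1  ⇒  -1.
(a,b)_19: α=5, u≡13; β=9, v≡18 (mod 19); (13|19)=-1, (18|19)=-1; sign (−1)^1·-1^9·-1^5 = -1.
(a,b)_17: α=0, u≡7; β=-1, v≡4 (mod 17); (7|17)=-1, (4|17)=+1; sign (−1)^0·-1^-1·+1^0 = -1.
(a,b)_13: α=4, u≡9; β=7, v≡8 (mod 13); (9|13)=+1, (8|13)=-1; sign (−1)^0·+1^7·-1^4 = +1.
(a,b)_11: α=2, u≡5; β=3, v≡1 (mod 11); (5|11)=+1, (1|11)=+1; sign (−1)^0·+1^3·+1^2 = +1.
(a,b)_3: α=-12, u≡1; β=-18, v≡1 (mod 3); (1|3)=+1, (1|3)=+1; sign (−1)^0·+1^-18·+1^-12 = +1.
(a,b)_23: α=1, u≡14; β=2, v≡8 (mod 23); (14|23)=-1, (8|23)=+1; sign (−1)^0·-1^2·+1^1 = +1.
(a,b)_5: α=-2, u≡1; β=-4, v≡2 (mod 5); (1|5)=+1, (2|5)=-1; sign (−1)^0·+1^-4·-1^-2 = +1.
(874, 323323 / ℚ) ramifies at {2, 7, 17, 19}: a division algebra.

[2, 7, 17, 19]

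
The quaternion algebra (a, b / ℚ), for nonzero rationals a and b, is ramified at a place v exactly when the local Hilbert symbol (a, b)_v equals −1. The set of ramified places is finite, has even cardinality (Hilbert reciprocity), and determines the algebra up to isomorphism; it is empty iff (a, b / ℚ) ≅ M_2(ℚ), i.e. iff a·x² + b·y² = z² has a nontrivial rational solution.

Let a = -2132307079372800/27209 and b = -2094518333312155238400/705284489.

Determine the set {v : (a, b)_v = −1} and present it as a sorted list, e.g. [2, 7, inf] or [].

(a, b) ≡ (-3078561178, -3413039) mod (ℚ^×)²; places V = {2, 3, 5, 7, 11, 13, 17, 23, 29, 41, 43, ∞}.
(a,b)_11: α=3, u≡7; β=6, v≡8 (mod 11); (7|11)=-1, (8|11)=-1; sign (−1)^0·-1^6·-1^3 = -1.
(a,b)_13: α=-2, u≡12; β=-2, v≡11 (mod 13); (12|13)=+1, (11|13)=-1; sign (−1)^0·+1^-2·-1^-2 = +1.
(a,b)_23: α=-1, u≡20; β=-3, v≡6 (mod 23); (20|23)=-1, (6|23)=+1; sign (−1)^1·-1^-3·+1^-1 = +1.
(a,b)_41: α=1, u≡32; β=2, v≡27 (mod 41); (32|41)=+1, (27|41)=-1; sign (−1)^0·+1^2·-1^1 = -1.
(a,b)_29: α=1, u≡21; β=1, v≡13 (mod 29); (21|29)=-1, (13|29)=+1; sign (−1)^0·-1^1·+1^1 = -1.
(a,b)_5: α=2, u≡2; β=2, v≡1 (mod 5); (2|5)=-1, (1|5)=+1; sign (−1)^0·-1^2·+1^2 = +1.
(a,b)_7: α=-1, u≡3; β=-3, v≡4 (mod 7); (3|7)=-1, (4|7)=+1; sign (−1)^1·-1^-3·+1^-1 = +1.
(a,b)_2: α=13, β=14; u≡3, v≡1 (mod 8); ε(u)ε(v)=1·0, αω(v)=13·0, βω(u)=14·1; sum ≡ 0  ⇒  +1.
(a,b)_∞: sgn(-3078561178)=−, sgn(-3413039)=−, so -1.
(a,b)_17: α=1, u≡11; β=1, v≡10 (mod 17); (11|17)=-1, (10|17)=-1; sign (−1)^0·-1^1·-1^1 = +1.
(a,b)_3: α=2, u≡2; β=4, v≡1 (mod 3); (2|3)=-1, (1|3)=+1; sign (−1)^0·-1^4·+1^2 = +1.
(a,b)_43: α=1, u≡40; β=1, v≡27 (mod 43); (40|43)=+1, (27|43)=-1; sign (−1)^1·+1^1·-1^1 = +1.
Ram(-3078561178, -3413039) = {11, 29, 41, ∞}; no ℚ_11-point on the conic.

[11, 29, 41, inf]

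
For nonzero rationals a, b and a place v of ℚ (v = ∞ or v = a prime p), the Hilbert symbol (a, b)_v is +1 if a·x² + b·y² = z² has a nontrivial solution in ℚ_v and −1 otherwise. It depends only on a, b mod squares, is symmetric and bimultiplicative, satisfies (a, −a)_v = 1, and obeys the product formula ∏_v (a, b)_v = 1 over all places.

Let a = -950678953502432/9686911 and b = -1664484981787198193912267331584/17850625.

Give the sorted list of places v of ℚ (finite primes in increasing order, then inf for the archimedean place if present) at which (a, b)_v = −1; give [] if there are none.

[2, 11, 17, inf]

(a, b) ≡ (-428978, -28934) mod (ℚ^×)²; places V = {2, 5, 7, 11, 13, 17, 23, 29, 31, 37, 43, ∞}.
(a,b)_∞: sgn(-428978)=−, sgn(-28934)=−, so -1.
(a,b)_43: α=-2, u≡22; β=0, v≡18 (mod 43); (22|43)=-1, (18|43)=-1; sign (−1)^0·-1^0·-1^-2 = +1.
(a,b)_7: α=2, u≡5; β=2, v≡4 (mod 7); (5|7)=-1, (4|7)=+1; sign (−1)^0·-1^2·+1^2 = +1.
(a,b)_31: α=-1, u≡16; β=0, v≡1 (mod 31); (16|31)=+1, (1|31)=+1; sign (−1)^0·+1^0·+1^-1 = +1.
(a,b)_11: α=3, u≡2; β=4, v≡2 (mod 11); (2|11)=-1, (2|11)=-1; sign (−1)^0·-1^4·-1^3 = -1.
(a,b)_13: α=-2, u≡1; β=-4, v≡3 (mod 13); (1|13)=+1, (3|13)=+1; sign (−1)^0·+1^-4·+1^-2 = +1.
(a,b)_17: α=1, u≡5; β=3, v≡9 (mod 17); (5|17)=-1, (9|17)=+1; sign (−1)^0·-1^3·+1^1 = -1.
(a,b)_29: α=0, u≡14; β=4, v≡17 (mod 29); (14|29)=-1, (17|29)=-1; sign (−1)^0·-1^4·-1^0 = +1.
(a,b)_23: α=2, u≡2; β=5, v≡20 (mod 23); (2|23)=+1, (20|23)=-1; sign (−1)^0·+1^5·-1^2 = +1.
(a,b)_2: α=5, β=11; u≡7, v≡5 (mod 8); ε(u)ε(v)=1·0, αω(v)=5·1, βω(u)=11·0; sum ≡ 1  ⇒  -1.
(a,b)_37: α=3, u≡29; β=3, v≡32 (mod 37); (29|37)=-1, (32|37)=-1; sign (−1)^0·-1^3·-1^3 = +1.
(a,b)_5: α=0, u≡3; β=-4, v≡1 (mod 5); (3|5)=-1, (1|5)=+1; sign (−1)^0·-1^-4·+1^0 = +1.
|Ram(-428978, -28934)| = 4, even; anisotropic at {2, 11, 17, ∞}.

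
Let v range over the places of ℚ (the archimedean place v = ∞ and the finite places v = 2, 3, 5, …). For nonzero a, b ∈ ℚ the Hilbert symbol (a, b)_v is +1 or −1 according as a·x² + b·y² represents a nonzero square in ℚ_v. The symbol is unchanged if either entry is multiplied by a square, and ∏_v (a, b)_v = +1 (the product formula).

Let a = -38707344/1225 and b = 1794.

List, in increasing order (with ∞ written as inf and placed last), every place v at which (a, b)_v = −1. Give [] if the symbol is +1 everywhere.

[3, 31]

Mod squares: a ≡ -268801, b ≡ 1794. Check v ∈ {∞, 2, 3, 5, 7, 13, 23, 29, 31}.
v=29: a=29^1·(≡15), b=29^0·(≡25) mod 29; (15|29)=-1, (25|29)=+1; (−1)^{1·0·14}·(-1)^0·(+1)^1 = +1.
v=2: v_2(a)=4, v_2(b)=1; units ≡ 7, 1 (mod 8); ε·ε+αω+βω = 1·0+4·0+1·0 ≡ 0  ⇒  (a,b)_2 = +1.
v=23: a=23^1·(≡20), b=23^1·(≡9) mod 23; (20|23)=-1, (9|23)=+1; (−1)^{1·1·11}·(-1)^1·(+1)^1 = +1.
v=13: a=13^1·(≡2), b=13^1·(≡8) mod 13; (2|13)=-1, (8|13)=-1; (−1)^{1·1·6}·(-1)^1·(-1)^1 = +1.
v=5: a=5^-2·(≡4), b=5^0·(≡4) mod 5; (4|5)=+1, (4|5)=+1; (−1)^{-2·0·2}·(+1)^0·(+1)^-2 = +1.
v=∞: -268801 < 0 and 1794 > 0  ⇒  (a,b)_∞ = +1.
v=7: a=7^-2·(≡6), b=7^0·(≡2) mod 7; (6|7)=-1, (2|7)=+1; (−1)^{-2·0·3}·(-1)^0·(+1)^-2 = +1.
v=31: a=31^1·(≡19), b=31^0·(≡27) mod 31; (19|31)=+1, (27|31)=-1; (−1)^{1·0·15}·(+1)^0·(-1)^1 = -1.
v=3: a=3^2·(≡2), b=3^1·(≡1) mod 3; (2|3)=-1, (1|3)=+1; (−1)^{2·1·1}·(-1)^1·(+1)^2 = -1.
|Ram(-268801, 1794)| = 2, even; anisotropic at {3, 31}.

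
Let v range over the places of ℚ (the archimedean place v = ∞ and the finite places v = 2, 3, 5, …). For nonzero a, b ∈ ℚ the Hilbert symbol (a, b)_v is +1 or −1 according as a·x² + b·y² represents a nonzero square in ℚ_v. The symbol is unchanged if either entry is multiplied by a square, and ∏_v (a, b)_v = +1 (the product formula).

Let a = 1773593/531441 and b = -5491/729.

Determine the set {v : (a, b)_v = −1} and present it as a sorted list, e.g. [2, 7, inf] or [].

(a, b) ≡ (17, -19) mod (ℚ^×)²; places V = {2, 3, 17, 19, ∞}.
(a,b)_3: α=-12, u≡2; β=-6, v≡2 (mod 3); (2|3)=-1, (2|3)=-1; sign (−1)^0·-1^-6·-1^-12 = +1.
(a,b)_19: α=2, u≡1; β=1, v≡13 (mod 19); (1|19)=+1, (13|19)=-1; sign (−1)^0·+1^1·-1^2 = +1.
(a,b)_2: α=0, β=0; u≡1, v≡5 (mod 8); ε(u)ε(v)=0·0, αω(v)=0·1, βω(u)=0·0; sum ≡ 0  ⇒  +1.
(a,b)_17: α=3, u≡1; β=2, v≡1 (mod 17); (1|17)=+1, (1|17)=+1; sign (−1)^0·+1^2·+1^3 = +1.
(a,b)_∞: sgn(17)=+, sgn(-19)=−, so +1.
Every local symbol is +1, so the conic 17·x² + -19·y² = z² has ℚ_v-points for all v and hence a ℚ-point; (a, b / ℚ) ≅ M_2(ℚ).

[]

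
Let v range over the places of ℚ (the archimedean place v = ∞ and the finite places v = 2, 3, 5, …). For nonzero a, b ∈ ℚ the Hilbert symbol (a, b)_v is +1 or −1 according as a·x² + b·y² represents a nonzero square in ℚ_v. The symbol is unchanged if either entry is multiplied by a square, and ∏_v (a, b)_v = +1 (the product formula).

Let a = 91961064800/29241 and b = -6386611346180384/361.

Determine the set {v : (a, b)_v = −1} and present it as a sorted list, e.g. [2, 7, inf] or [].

(a, b) ≡ (1900022, -3074) mod (ℚ^×)²; places V = {2, 3, 5, 11, 17, 19, 29, 41, 47, 53, ∞}.
(a,b)_3: α=-4, u≡2; β=0, v≡1 (mod 3); (2|3)=-1, (1|3)=+1; sign (−1)^0·-1^0·+1^-4 = +1.
(a,b)_5: α=2, u≡2; β=0, v≡1 (mod 5); (2|5)=-1, (1|5)=+1; sign (−1)^0·-1^0·+1^2 = +1.
(a,b)_47: α=1, u≡25; β=2, v≡34 (mod 47); (25|47)=+1, (34|47)=+1; sign (−1)^0·+1^2·+1^1 = +1.
(a,b)_29: α=1, u≡25; β=1, v≡11 (mod 29); (25|29)=+1, (11|29)=-1; sign (−1)^0·+1^1·-1^1 = -1.
(a,b)_2: α=5, β=5; u≡3, v≡7 (mod 8); ε(u)ε(v)=1·1, αω(v)=5·0, βω(u)=5·1; sum ≡ 0  ⇒  +1.
(a,b)_∞: sgn(1900022)=+, sgn(-3074)=−, so +1.
(a,b)_41: α=1, u≡30; β=2, v≡1 (mod 41); (30|41)=-1, (1|41)=+1; sign (−1)^0·-1^2·+1^1 = +1.
(a,b)_17: α=1, u≡8; β=2, v≡14 (mod 17); (8|17)=+1, (14|17)=-1; sign (−1)^0·+1^2·-1^1 = -1.
(a,b)_53: α=0, u≡17; β=1, v≡32 (mod 53); (17|53)=+1, (32|53)=-1; sign (−1)^0·+1^1·-1^0 = +1.
(a,b)_19: α=-2, u≡8; β=-2, v≡4 (mod 19); (8|19)=-1, (4|19)=+1; sign (−1)^0·-1^-2·+1^-2 = +1.
(a,b)_11: α=2, u≡4; β=2, v≡7 (mod 11); (4|11)=+1, (7|11)=-1; sign (−1)^0·+1^2·-1^2 = +1.
Ram(1900022, -3074) = {17, 29}; no ℚ_17-point on the conic.

[17, 29]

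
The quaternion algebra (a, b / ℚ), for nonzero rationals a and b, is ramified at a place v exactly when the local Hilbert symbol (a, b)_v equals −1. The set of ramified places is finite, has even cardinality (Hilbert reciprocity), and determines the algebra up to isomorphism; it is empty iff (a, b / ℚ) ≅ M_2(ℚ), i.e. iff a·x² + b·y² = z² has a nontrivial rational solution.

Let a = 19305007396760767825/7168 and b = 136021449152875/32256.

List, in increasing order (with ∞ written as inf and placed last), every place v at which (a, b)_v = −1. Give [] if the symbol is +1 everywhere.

Mod squares: a ≡ 88711, b ≡ 10318490. Check v ∈ {∞, 2, 3, 5, 7, 11, 13, 17, 19, 23, 29}.
v=23: a=23^1·(≡9), b=23^1·(≡20) mod 23; (9|23)=+1, (20|23)=-1; (−1)^{1·1·11}·(+1)^1·(-1)^1 = +1.
v=13: a=13^6·(≡9), b=13^3·(≡8) mod 13; (9|13)=+1, (8|13)=-1; (−1)^{6·3·6}·(+1)^3·(-1)^6 = +1.
v=2: v_2(a)=-10, v_2(b)=-9; units ≡ 7, 5 (mod 8); ε·ε+αω+βω = 1·0+-10·1+-9·0 ≡ 0  ⇒  (a,b)_2 = +1.
v=7: a=7^-1·(≡5), b=7^-1·(≡3) mod 7; (5|7)=-1, (3|7)=-1; (−1)^{-1·-1·3}·(-1)^-1·(-1)^-1 = -1.
v=3: a=3^0·(≡1), b=3^-2·(≡2) mod 3; (1|3)=+1, (2|3)=-1; (−1)^{0·-2·1}·(+1)^-2·(-1)^0 = +1.
v=5: a=5^2·(≡1), b=5^3·(≡3) mod 5; (1|5)=+1, (3|5)=-1; (−1)^{2·3·2}·(+1)^3·(-1)^2 = +1.
v=17: a=17^2·(≡6), b=17^1·(≡15) mod 17; (6|17)=-1, (15|17)=+1; (−1)^{2·1·8}·(-1)^1·(+1)^2 = -1.
v=11: a=11^2·(≡2), b=11^2·(≡10) mod 11; (2|11)=-1, (10|11)=-1; (−1)^{2·2·5}·(-1)^2·(-1)^2 = +1.
v=∞: 88711 > 0 and 10318490 > 0  ⇒  (a,b)_∞ = +1.
v=29: a=29^1·(≡21), b=29^1·(≡4) mod 29; (21|29)=-1, (4|29)=+1; (−1)^{1·1·14}·(-1)^1·(+1)^1 = -1.
v=19: a=19^3·(≡2), b=19^2·(≡8) mod 19; (2|19)=-1, (8|19)=-1; (−1)^{3·2·9}·(-1)^2·(-1)^3 = -1.
|Ram(88711, 10318490)| = 4, even; anisotropic at {7, 17, 19, 29}.

[7, 17, 19, 29]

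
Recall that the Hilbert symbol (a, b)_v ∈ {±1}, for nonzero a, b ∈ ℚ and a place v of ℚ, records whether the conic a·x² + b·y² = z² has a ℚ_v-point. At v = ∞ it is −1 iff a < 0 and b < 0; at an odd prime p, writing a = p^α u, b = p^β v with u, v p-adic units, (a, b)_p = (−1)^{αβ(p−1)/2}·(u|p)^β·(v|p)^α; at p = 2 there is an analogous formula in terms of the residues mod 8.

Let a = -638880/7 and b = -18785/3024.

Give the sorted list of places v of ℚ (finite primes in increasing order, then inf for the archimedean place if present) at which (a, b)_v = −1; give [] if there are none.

Mod squares: a ≡ -2310, b ≡ -1365. Check v ∈ {∞, 2, 3, 5, 7, 11, 13, 17}.
v=2: v_2(a)=5, v_2(b)=-4; units ≡ 5, 3 (mod 8); ε·ε+αω+βω = 0·1+5·1+-4·1 ≡ 1  ⇒  (a,b)_2 = -1.
v=3: a=3^1·(≡1), b=3^-3·(≡1) mod 3; (1|3)=+1, (1|3)=+1; (−1)^{1·-3·1}·(+1)^-3·(+1)^1 = -1.
v=13: a=13^0·(≡10), b=13^1·(≡3) mod 13; (10|13)=+1, (3|13)=+1; (−1)^{0·1·6}·(+1)^1·(+1)^0 = +1.
v=17: a=17^0·(≡2), b=17^2·(≡7) mod 17; (2|17)=+1, (7|17)=-1; (−1)^{0·2·8}·(+1)^2·(-1)^0 = +1.
v=11: a=11^3·(≡10), b=11^0·(≡8) mod 11; (10|11)=-1, (8|11)=-1; (−1)^{3·0·5}·(-1)^0·(-1)^3 = -1.
v=∞: -2310 < 0 and -1365 < 0  ⇒  (a,b)_∞ = -1.
v=7: a=7^-1·(≡3), b=7^-1·(≡2) mod 7; (3|7)=-1, (2|7)=+1; (−1)^{-1·-1·3}·(-1)^-1·(+1)^-1 = +1.
v=5: a=5^1·(≡2), b=5^1·(≡2) mod 5; (2|5)=-1, (2|5)=-1; (−1)^{1·1·2}·(-1)^1·(-1)^1 = +1.
|Ram(-2310, -1365)| = 4, even; anisotropic at {2, 3, 11, ∞}.

[2, 3, 11, inf]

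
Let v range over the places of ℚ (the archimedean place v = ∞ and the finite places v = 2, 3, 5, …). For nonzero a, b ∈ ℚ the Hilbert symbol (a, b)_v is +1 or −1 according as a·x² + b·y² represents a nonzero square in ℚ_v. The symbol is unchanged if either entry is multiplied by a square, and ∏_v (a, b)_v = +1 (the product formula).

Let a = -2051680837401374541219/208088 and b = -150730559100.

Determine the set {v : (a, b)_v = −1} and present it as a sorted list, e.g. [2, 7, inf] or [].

[19, inf]

(a, b) ≡ (-418, -1271) mod (ℚ^×)²; places V = {2, 3, 5, 11, 13, 19, 23, 31, 37, 41, ∞}.
(a,b)_41: α=2, u≡32; β=1, v≡18 (mod 41); (32|41)=+1, (18|41)=+1; sign (−1)^0·+1^1·+1^2 = +1.
(a,b)_11: α=7, u≡8; β=4, v≡9 (mod 11); (8|11)=-1, (9|11)=+1; sign (−1)^0·-1^4·+1^7 = +1.
(a,b)_13: α=2, u≡2; β=0, v≡9 (mod 13); (2|13)=-1, (9|13)=+1; sign (−1)^0·-1^0·+1^2 = +1.
(a,b)_2: α=-3, β=2; u≡7, v≡1 (mod 8); ε(u)ε(v)=1·0, αω(v)=-3·0, βω(u)=2·0; sum ≡ 0  ⇒  +1.
(a,b)_37: α=-2, u≡10; β=0, v≡15 (mod 37); (10|37)=+1, (15|37)=-1; sign (−1)^0·+1^0·-1^-2 = +1.
(a,b)_3: α=6, u≡2; β=4, v≡1 (mod 3); (2|3)=-1, (1|3)=+1; sign (−1)^0·-1^4·+1^6 = +1.
(a,b)_5: α=0, u≡2; β=2, v≡1 (mod 5); (2|5)=-1, (1|5)=+1; sign (−1)^0·-1^2·+1^0 = +1.
(a,b)_∞: sgn(-418)=−, sgn(-1271)=−, so -1.
(a,b)_23: α=2, u≡15; β=0, v≡10 (mod 23); (15|23)=-1, (10|23)=-1; sign (−1)^0·-1^0·-1^2 = +1.
(a,b)_19: α=-1, u≡16; β=0, v≡18 (mod 19); (16|19)=+1, (18|19)=-1; sign (−1)^0·+1^0·-1^-1 = -1.
(a,b)_31: α=2, u≡25; β=1, v≡27 (mod 31); (25|31)=+1, (27|31)=-1; sign (−1)^0·+1^1·-1^2 = +1.
Ram(-418, -1271) = {19, ∞}; no ℚ_19-point on the conic.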